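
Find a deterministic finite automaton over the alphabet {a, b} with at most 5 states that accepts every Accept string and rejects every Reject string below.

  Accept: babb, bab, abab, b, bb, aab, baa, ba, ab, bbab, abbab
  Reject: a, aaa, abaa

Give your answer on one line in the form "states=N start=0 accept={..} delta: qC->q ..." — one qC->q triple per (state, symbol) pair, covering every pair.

Fold the examples into a partial DFA from state 0: repeatedly fix the first undefined (state, symbol) met by the shortest-then-alphabetical prefix, trying targets in increasing order and rejecting any under which an Accept and a Reject string meet in one state with the same remainder; add a state when all current targets are rejected. Accepting states are where Accept strings end.
a: 0a undefined. 0a->0: no, baa/abaa meet in 0 with "baa" left. Open state 1: 0a->1.
b: 0b undefined. 0b->0: no, ba/a meet in 1. 0b->1: no, b/a meet in 1. Open state 2: 0b->2.
aa: 1a undefined. 1a->0: ok.
ab: 1b undefined. 1b->0: no, abab/abaa meet in 0. 1b->1: no, ab/a meet in 1. 1b->2: no, baa/abaa meet in 2 with "aa" left. Open state 3: 1b->3.
ba: 2a undefined. 2a->0: no, baa/a meet in 1. 2a->1: no, ba/a meet in 1. 2a->2: ok.
bb: 2b undefined. 2b->0: ok.
aba: 3a undefined. 3a->0: ok.
abb: 3b undefined. 3b->0: ok.
All examples now run through 4 states with every (state, symbol) defined. Accept strings end in {0,2,3}, Reject strings end in {1}; accept={0,2,3}.

states=4 start=0 accept={0,2,3} delta: 0a->1 0b->2 1a->0 1b->3 2a->2 2b->0 3a->0 3b->0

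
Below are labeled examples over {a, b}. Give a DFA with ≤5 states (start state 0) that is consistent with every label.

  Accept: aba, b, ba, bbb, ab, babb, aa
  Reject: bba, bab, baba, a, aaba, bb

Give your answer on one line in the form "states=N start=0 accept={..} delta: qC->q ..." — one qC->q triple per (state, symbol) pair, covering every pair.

Fold the examples into a partial DFA from state 0: repeatedly fix the first undefined (state, symbol) met by the shortest-then-alphabetical prefix, trying targets in increasing order and rejecting any under which an Accept and a Reject string meet in one state with the same remainder; add a state when all current targets are rejected. Accepting states are where Accept strings end.
a: 0a undefined. 0a->0: no, aba/aaba meet in 0 with "ba" left. Open state 1: 0a->1.
b: 0b undefined. 0b->0: no, aba/baba meet in 1 with "ba" left. 0b->1: no, aba/bba meet in 1 with "ba" left. Open state 2: 0b->2.
aa: 1a undefined. 1a->0: no, ba/aaba meet in 2 with "a" left. 1a->1: no, aba/aaba meet in 1 with "ba" left. 1a->2: ok.
ab: 1b undefined. 1b->0: no, aba/a meet in 1. 1b->1: no, ab/a meet in 1. 1b->2: ok.
ba: 2a undefined. 2a->0: no, aba/baba meet in 0. 2a->1: no, aba/baba meet in 1. 2a->2: ok.
bb: 2b undefined. 2b->0: ok.
All examples now run through 3 states with every (state, symbol) defined. Accept strings end in {2}, Reject strings end in {0,1}; accept={2}.

states=3 start=0 accept={2} delta: 0a->1 0b->2 1a->2 1b->2 2a->2 2b->0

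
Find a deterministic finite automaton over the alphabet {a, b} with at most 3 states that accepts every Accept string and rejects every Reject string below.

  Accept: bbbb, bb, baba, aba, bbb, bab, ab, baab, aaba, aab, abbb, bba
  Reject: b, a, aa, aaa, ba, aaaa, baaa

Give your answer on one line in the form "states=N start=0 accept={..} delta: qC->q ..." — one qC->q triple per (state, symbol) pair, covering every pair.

Grow the machine one transition at a time. Run the examples from 0; the earliest place one falls off (shortest prefix, ties alphabetical) gets sent to the lowest-numbered state that keeps every Accept/Reject pair distinguishable — a pair clashes when both reach the same state with identical unread suffix — and to a fresh state only if none does.
a: 0a undefined. 0a->0: no, aba/ba meet in 0 with "ba" left. Open state 1: 0a->1.
b: 0b undefined. 0b->0: no, bbbb/b meet in 0. 0b->1: ok.
aa: 1a undefined. 1a->0: no, baba/aa meet in 0. 1a->1: ok.
ab: 1b undefined. 1b->0: no, baba/b meet in 1. 1b->1: no, bbbb/b meet in 1. Open state 2: 1b->2.
aba: 2a undefined. 2a->0: ok.
abb: 2b undefined. 2b->0: no, bbbb/b meet in 1. 2b->1: no, bbb/b meet in 1. 2b->2: ok.
All examples now run through 3 states with every (state, symbol) defined. Accept strings end in {0,2}, Reject strings end in {1}; accept={0,2}.

states=3 start=0 accept={0,2} delta: 0a->1 0b->1 1a->1 1b->2 2a->0 2b->2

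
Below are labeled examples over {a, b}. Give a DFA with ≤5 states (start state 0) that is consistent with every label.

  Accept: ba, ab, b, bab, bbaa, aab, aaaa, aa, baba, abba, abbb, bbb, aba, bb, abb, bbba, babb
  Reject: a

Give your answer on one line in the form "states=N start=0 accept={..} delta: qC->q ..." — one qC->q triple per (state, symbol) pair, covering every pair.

states=4 start=0 accept={0,2,3} delta: 0a->1 0b->2 1a->0 1b->2 2a->0 2b->3 3a->2 3b->2

State merging on the prefix tree: take the shortest (then alphabetical) example prefix whose next move is undefined and point that move at state 0, else 1, else 2, ...; a target is out if some Accept/Reject pair would then sit in one state with the same input left (inseparable). If every existing state is out, open a new one.
a: 0a undefined. 0a->0: no, aaaa/a meet in 0. Open state 1: 0a->1.
b: 0b undefined. 0b->0: no, ba/a meet in 1. 0b->1: no, b/a meet in 1. Open state 2: 0b->2.
aa: 1a undefined. 1a->0: ok.
ab: 1b undefined. 1b->0: no, aba/a meet in 1. 1b->1: no, ab/a meet in 1. 1b->2: ok.
ba: 2a undefined. 2a->0: ok.
bb: 2b undefined. 2b->0: no, abba/a meet in 1. 2b->1: no, bbaa/a meet in 1. 2b->2: no, bbaa/a meet in 1. Open state 3: 2b->3.
bba: 3a undefined. 3a->0: no, bbaa/a meet in 1. 3a->1: no, abba/a meet in 1. 3a->2: ok.
bbb: 3b undefined. 3b->0: no, bbba/a meet in 1. 3b->1: no, abbb/a meet in 1. 3b->2: ok.
All examples now run through 4 states with every (state, symbol) defined. Accept strings end in {0,2,3}, Reject strings end in {1}; accept={0,2,3}.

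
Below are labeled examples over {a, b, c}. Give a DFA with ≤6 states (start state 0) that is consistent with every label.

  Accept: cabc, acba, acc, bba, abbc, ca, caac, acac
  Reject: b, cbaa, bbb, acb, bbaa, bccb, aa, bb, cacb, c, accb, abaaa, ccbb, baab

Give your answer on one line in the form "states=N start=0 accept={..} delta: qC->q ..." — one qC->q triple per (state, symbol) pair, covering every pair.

Fold the examples into a partial DFA from state 0: repeatedly fix the first undefined (state, symbol) met by the shortest-then-alphabetical prefix, trying targets in increasing order and rejecting any under which an Accept and a Reject string meet in one state with the same remainder; add a state when all current targets are rejected. Accepting states are where Accept strings end.
a: 0a undefined. 0a->0: ok.
b: 0b undefined. 0b->0: no, bba/b meet in 0. Open state 1: 0b->1.
c: 0c undefined. 0c->0: no, acc/aa meet in 0. 0c->1: ok.
ba: 1a undefined. 1a->0: no, ca/aa meet in 0. 1a->1: no, ca/b meet in 1. Open state 2: 1a->2.
bb: 1b undefined. 1b->0: no, acba/cbaa meet in 0. 1b->1: ok.
bc: 1c undefined. 1c->0: no, acc/aa meet in 0. 1c->1: no, acc/b meet in 1. 1c->2: ok.
baa: 2a undefined. 2a->0: no, caac/b meet in 1. 2a->1: no, acba/abaaa meet in 2. 2a->2: no, acba/cbaa meet in 2. Open state 3: 2a->3.
bcc: 2c undefined. 2c->0: no, acac/aa meet in 0. 2c->1: no, acac/b meet in 1. 2c->2: ok.
cab: 2b undefined. 2b->0: no, cabc/b meet in 1. 2b->1: ok.
baab: 3b undefined. 3b->0: ok.
caac: 3c undefined. 3c->0: no, caac/aa meet in 0. 3c->1: no, caac/b meet in 1. 3c->2: ok.
abaaa: 3a undefined. 3a->0: ok.
All examples now run through 4 states with every (state, symbol) defined. Accept strings end in {2}, Reject strings end in {0,1,3}; accept={2}.

states=4 start=0 accept={2} delta: 0a->0 0b->1 0c->1 1a->2 1b->1 1c->2 2a->3 2b->1 2c->2 3a->0 3b->0 3c->2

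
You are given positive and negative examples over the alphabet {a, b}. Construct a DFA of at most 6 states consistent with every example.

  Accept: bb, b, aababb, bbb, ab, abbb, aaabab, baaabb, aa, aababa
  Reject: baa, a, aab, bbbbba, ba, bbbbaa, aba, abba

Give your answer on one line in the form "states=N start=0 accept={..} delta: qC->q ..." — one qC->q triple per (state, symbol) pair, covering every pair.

states=5 start=0 accept={0,2,3} delta: 0a->1 0b->2 1a->3 1b->0 2a->4 2b->2 3a->0 3b->1 4a->1 4b->0

Fold the examples into a partial DFA from state 0: repeatedly fix the first undefined (state, symbol) met by the shortest-then-alphabetical prefix, trying targets in increasing order and rejecting any under which an Accept and a Reject string meet in one state with the same remainder; add a state when all current targets are rejected. Accepting states are where Accept strings end.
a: 0a undefined. 0a->0: no, b/aab meet in 0 with "b" left. Open state 1: 0a->1.
b: 0b undefined. 0b->0: no, aa/baa meet in 1 with "a" left. 0b->1: no, b/a meet in 1. Open state 2: 0b->2.
aa: 1a undefined. 1a->0: no, b/aab meet in 2. 1a->1: no, ab/aab meet in 1 with "b" left. 1a->2: no, bb/aab meet in 2 with "b" left. Open state 3: 1a->3.
ab: 1b undefined. 1b->0: ok.
ba: 2a undefined. 2a->0: no, ab/ba meet in 0. 2a->1: no, aa/baa meet in 3. 2a->2: no, b/baa meet in 2. 2a->3: no, aa/ba meet in 3. Open state 4: 2a->4.
bb: 2b undefined. 2b->0: no, aa/bbbbaa meet in 3. 2b->1: no, bb/a meet in 1. 2b->2: ok.
aaa: 3a undefined. 3a->0: ok.
aab: 3b undefined. 3b->0: no, ab/aab meet in 0. 3b->1: ok.
baa: 4a undefined. 4a->0: no, aababb/baa meet in 0. 4a->1: ok.
aaabab: 4b undefined. 4b->0: ok.
All examples now run through 5 states with every (state, symbol) defined. Accept strings end in {0,2,3}, Reject strings end in {1,4}; accept={0,2,3}.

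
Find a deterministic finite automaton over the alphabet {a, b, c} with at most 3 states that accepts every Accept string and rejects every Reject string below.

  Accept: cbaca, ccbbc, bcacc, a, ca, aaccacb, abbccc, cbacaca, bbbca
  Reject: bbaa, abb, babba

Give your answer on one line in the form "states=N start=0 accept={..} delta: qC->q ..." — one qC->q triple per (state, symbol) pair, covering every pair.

State merging on the prefix tree: take the shortest (then alphabetical) example prefix whose next move is undefined and point that move at state 0, else 1, else 2, ...; a target is out if some Accept/Reject pair would then sit in one state with the same input left (inseparable). If every existing state is out, open a new one.
a: 0a undefined. 0a->0: ok.
b: 0b undefined. 0b->0: no, a/bbaa meet in 0. Open state 1: 0b->1.
c: 0c undefined. 0c->0: ok.
ba: 1a undefined. 1a->0: ok.
bb: 1b undefined. 1b->0: no, cbaca/bbaa meet in 0. 1b->1: no, cbaca/bbaa meet in 0. Open state 2: 1b->2.
bc: 1c undefined. 1c->0: ok.
bba: 2a undefined. 2a->0: no, cbaca/bbaa meet in 0. 2a->1: no, cbaca/bbaa meet in 0. 2a->2: ok.
bbb: 2b undefined. 2b->0: ok.
abbc: 2c undefined. 2c->0: ok.
All examples now run through 3 states with every (state, symbol) defined. Accept strings end in {0,1}, Reject strings end in {2}; accept={0,1}.

states=3 start=0 accept={0,1} delta: 0a->0 0b->1 0c->0 1a->0 1b->2 1c->0 2a->2 2b->0 2c->0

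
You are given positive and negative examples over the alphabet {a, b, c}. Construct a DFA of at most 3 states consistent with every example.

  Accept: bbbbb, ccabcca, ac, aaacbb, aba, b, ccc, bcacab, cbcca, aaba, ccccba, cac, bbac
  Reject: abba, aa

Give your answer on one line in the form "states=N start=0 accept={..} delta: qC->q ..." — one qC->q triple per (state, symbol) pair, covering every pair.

Fold the examples into a partial DFA from state 0: repeatedly fix the first undefined (state, symbol) met by the shortest-then-alphabetical prefix, trying targets in increasing order and rejecting any under which an Accept and a Reject string meet in one state with the same remainder; add a state when all current targets are rejected. Accepting states are where Accept strings end.
a: 0a undefined. 0a->0: ok.
b: 0b undefined. 0b->0: no, bbbbb/abba meet in 0. Open state 1: 0b->1.
c: 0c undefined. 0c->0: no, ac/aa meet in 0. 0c->1: ok.
bb: 1b undefined. 1b->0: ok.
bc: 1c undefined. 1c->0: no, cbcca/abba meet in 0. 1c->1: no, ccccba/abba meet in 0. Open state 2: 1c->2.
ca: 1a undefined. 1a->0: no, aba/abba meet in 0. 1a->1: ok.
bca: 2a undefined. 2a->0: no, bcacab/abba meet in 0. 2a->1: no, bcacab/abba meet in 0. 2a->2: ok.
ccc: 2c undefined. 2c->0: no, ccc/abba meet in 0. 2c->1: no, bcacab/abba meet in 0. 2c->2: ok.
ccab: 2b undefined. 2b->0: no, bcacab/abba meet in 0. 2b->1: ok.
All examples now run through 3 states with every (state, symbol) defined. Accept strings end in {1,2}, Reject strings end in {0}; accept={1,2}.

states=3 start=0 accept={1,2} delta: 0a->0 0b->1 0c->1 1a->1 1b->0 1c->2 2a->2 2b->1 2c->2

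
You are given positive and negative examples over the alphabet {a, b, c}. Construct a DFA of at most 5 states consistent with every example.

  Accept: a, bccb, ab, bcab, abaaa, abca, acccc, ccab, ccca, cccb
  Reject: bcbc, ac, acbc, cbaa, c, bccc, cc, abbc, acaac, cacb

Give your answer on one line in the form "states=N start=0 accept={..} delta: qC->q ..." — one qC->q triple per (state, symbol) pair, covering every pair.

states=4 start=0 accept={0} delta: 0a->0 0b->0 0c->1 1a->0 1b->2 1c->2 2a->2 2b->0 2c->3 3a->0 3b->0 3c->0

Fold the examples into a partial DFA from state 0: repeatedly fix the first undefined (state, symbol) met by the shortest-then-alphabetical prefix, trying targets in increasing order and rejecting any under which an Accept and a Reject string meet in one state with the same remainder; add a state when all current targets are rejected. Accepting states are where Accept strings end.
a: 0a undefined. 0a->0: ok.
b: 0b undefined. 0b->0: ok.
c: 0c undefined. 0c->0: no, a/bcbc meet in 0. Open state 1: 0c->1.
ca: 1a undefined. 1a->0: ok.
cb: 1b undefined. 1b->0: no, a/cbaa meet in 0. 1b->1: no, a/cbaa meet in 0. Open state 2: 1b->2.
cc: 1c undefined. 1c->0: no, a/cc meet in 0. 1c->1: no, bccb/cacb meet in 2. 1c->2: ok.
cba: 2a undefined. 2a->0: no, a/cbaa meet in 0. 2a->1: no, a/cbaa meet in 0. 2a->2: ok.
ccc: 2c undefined. 2c->0: no, a/bcbc meet in 0. 2c->1: no, acccc/cbaa meet in 2. 2c->2: no, acccc/bcbc meet in 2. Open state 3: 2c->3.
bccb: 2b undefined. 2b->0: ok.
ccca: 3a undefined. 3a->0: ok.
cccb: 3b undefined. 3b->0: ok.
acccc: 3c undefined. 3c->0: ok.
All examples now run through 4 states with every (state, symbol) defined. Accept strings end in {0}, Reject strings end in {1,2,3}; accept={0}.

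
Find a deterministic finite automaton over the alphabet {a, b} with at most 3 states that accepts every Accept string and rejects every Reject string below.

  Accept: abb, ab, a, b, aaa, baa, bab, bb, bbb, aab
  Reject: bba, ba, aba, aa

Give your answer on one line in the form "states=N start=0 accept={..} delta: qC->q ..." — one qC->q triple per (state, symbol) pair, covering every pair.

states=2 start=0 accept={1} delta: 0a->1 0b->1 1a->0 1b->1

State merging on the prefix tree: take the shortest (then alphabetical) example prefix whose next move is undefined and point that move at state 0, else 1, else 2, ...; a target is out if some Accept/Reject pair would then sit in one state with the same input left (inseparable). If every existing state is out, open a new one.
a: 0a undefined. 0a->0: no, a/aa meet in 0. Open state 1: 0a->1.
b: 0b undefined. 0b->0: no, a/bba meet in 1. 0b->1: ok.
aa: 1a undefined. 1a->0: ok.
ab: 1b undefined. 1b->0: no, abb/bba meet in 1. 1b->1: ok.
All examples now run through 2 states with every (state, symbol) defined. Accept strings end in {1}, Reject strings end in {0}; accept={1}.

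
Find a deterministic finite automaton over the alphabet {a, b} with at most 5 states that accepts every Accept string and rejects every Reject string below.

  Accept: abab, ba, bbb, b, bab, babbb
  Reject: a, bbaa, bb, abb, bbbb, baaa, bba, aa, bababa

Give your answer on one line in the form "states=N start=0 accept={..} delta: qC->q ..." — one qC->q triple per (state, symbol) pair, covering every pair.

states=4 start=0 accept={1,2,3} delta: 0a->0 0b->1 1a->2 1b->0 2a->0 2b->3 3a->1 3b->0

Fold the examples into a partial DFA from state 0: repeatedly fix the first undefined (state, symbol) met by the shortest-then-alphabetical prefix, trying targets in increasing order and rejecting any under which an Accept and a Reject string meet in one state with the same remainder; add a state when all current targets are rejected. Accepting states are where Accept strings end.
a: 0a undefined. 0a->0: ok.
b: 0b undefined. 0b->0: no, abab/a meet in 0. Open state 1: 0b->1.
ba: 1a undefined. 1a->0: no, ba/a meet in 0. 1a->1: no, abab/bb meet in 1 with "b" left. Open state 2: 1a->2.
bb: 1b undefined. 1b->0: ok.
baa: 2a undefined. 2a->0: ok.
bab: 2b undefined. 2b->0: no, abab/a meet in 0. 2b->1: no, ba/bababa meet in 2. 2b->2: no, abab/bababa meet in 2. Open state 3: 2b->3.
baba: 3a undefined. 3a->0: no, ba/bababa meet in 2. 3a->1: ok.
babb: 3b undefined. 3b->0: ok.
All examples now run through 4 states with every (state, symbol) defined. Accept strings end in {1,2,3}, Reject strings end in {0}; accept={1,2,3}.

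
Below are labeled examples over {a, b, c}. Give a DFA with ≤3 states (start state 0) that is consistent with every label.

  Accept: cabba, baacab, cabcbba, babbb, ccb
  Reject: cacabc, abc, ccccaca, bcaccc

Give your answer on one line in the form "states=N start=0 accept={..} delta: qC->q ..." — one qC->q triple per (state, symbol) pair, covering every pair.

State merging on the prefix tree: take the shortest (then alphabetical) example prefix whose next move is undefined and point that move at state 0, else 1, else 2, ...; a target is out if some Accept/Reject pair would then sit in one state with the same input left (inseparable). If every existing state is out, open a new one.
a: 0a undefined. 0a->0: ok.
b: 0b undefined. 0b->0: ok.
c: 0c undefined. 0c->0: no, cabba/cacabc meet in 0. Open state 1: 0c->1.
ca: 1a undefined. 1a->0: ok.
cc: 1c undefined. 1c->0: no, cabba/ccccaca meet in 0. 1c->1: no, cabba/ccccaca meet in 0. Open state 2: 1c->2.
ccb: 2b undefined. 2b->0: ok.
ccc: 2c undefined. 2c->0: no, cabba/ccccaca meet in 0. 2c->1: ok.
cabcb: 1b undefined. 1b->0: ok.
cccca: 2a undefined. 2a->0: no, cabba/ccccaca meet in 0. 2a->1: ok.
All examples now run through 3 states with every (state, symbol) defined. Accept strings end in {0}, Reject strings end in {1}; accept={0}.

states=3 start=0 accept={0} delta: 0a->0 0b->0 0c->1 1a->0 1b->0 1c->2 2a->1 2b->0 2c->1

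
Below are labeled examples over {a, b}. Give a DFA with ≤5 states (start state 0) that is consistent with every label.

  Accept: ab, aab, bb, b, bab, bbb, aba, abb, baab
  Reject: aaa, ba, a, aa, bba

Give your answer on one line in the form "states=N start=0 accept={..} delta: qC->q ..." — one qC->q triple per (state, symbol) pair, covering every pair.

State merging on the prefix tree: take the shortest (then alphabetical) example prefix whose next move is undefined and point that move at state 0, else 1, else 2, ...; a target is out if some Accept/Reject pair would then sit in one state with the same input left (inseparable). If every existing state is out, open a new one.
a: 0a undefined. 0a->0: no, aba/ba meet in 0 with "ba" left. Open state 1: 0a->1.
b: 0b undefined. 0b->0: ok.
aa: 1a undefined. 1a->0: no, aab/aa meet in 0. 1a->1: ok.
ab: 1b undefined. 1b->0: no, aba/aaa meet in 1. 1b->1: no, ab/aaa meet in 1. Open state 2: 1b->2.
aba: 2a undefined. 2a->0: ok.
abb: 2b undefined. 2b->0: ok.
All examples now run through 3 states with every (state, symbol) defined. Accept strings end in {0,2}, Reject strings end in {1}; accept={0,2}.

states=3 start=0 accept={0,2} delta: 0a->1 0b->0 1a->1 1b->2 2a->0 2b->0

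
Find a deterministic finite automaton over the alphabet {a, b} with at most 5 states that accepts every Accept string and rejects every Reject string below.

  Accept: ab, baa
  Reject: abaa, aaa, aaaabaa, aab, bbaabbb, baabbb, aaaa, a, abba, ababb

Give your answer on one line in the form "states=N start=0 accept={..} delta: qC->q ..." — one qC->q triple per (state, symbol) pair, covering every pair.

Grow the machine one transition at a time. Run the examples from 0; the earliest place one falls off (shortest prefix, ties alphabetical) gets sent to the lowest-numbered state that keeps every Accept/Reject pair distinguishable — a pair clashes when both reach the same state with identical unread suffix — and to a fresh state only if none does.
a: 0a undefined. 0a->0: no, ab/aab meet in 0 with "b" left. Open state 1: 0a->1.
b: 0b undefined. 0b->0: ok.
aa: 1a undefined. 1a->0: no, baa/aaaabaa meet in 0. 1a->1: no, ab/aab meet in 1 with "b" left. Open state 2: 1a->2.
ab: 1b undefined. 1b->0: no, ab/ababb meet in 0. 1b->1: no, ab/a meet in 1. 1b->2: ok.
aaa: 2a undefined. 2a->0: ok.
aab: 2b undefined. 2b->0: ok.
All examples now run through 3 states with every (state, symbol) defined. Accept strings end in {2}, Reject strings end in {0,1}; accept={2}.

states=3 start=0 accept={2} delta: 0a->1 0b->0 1a->2 1b->2 2a->0 2b->0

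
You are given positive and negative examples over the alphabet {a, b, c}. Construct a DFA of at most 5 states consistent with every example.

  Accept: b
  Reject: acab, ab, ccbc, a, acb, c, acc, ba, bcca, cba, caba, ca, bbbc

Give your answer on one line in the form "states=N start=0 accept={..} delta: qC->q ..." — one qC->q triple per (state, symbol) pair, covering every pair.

states=2 start=0 accept={0} delta: 0a->1 0b->0 0c->1 1a->1 1b->1 1c->1

Grow the machine one transition at a time. Run the examples from 0; the earliest place one falls off (shortest prefix, ties alphabetical) gets sent to the lowest-numbered state that keeps every Accept/Reject pair distinguishable — a pair clashes when both reach the same state with identical unread suffix — and to a fresh state only if none does.
a: 0a undefined. 0a->0: no, b/ab meet in 0 with "b" left. Open state 1: 0a->1.
b: 0b undefined. 0b->0: ok.
c: 0c undefined. 0c->0: no, b/ccbc meet in 0. 0c->1: ok.
ab: 1b undefined. 1b->0: no, b/ab meet in 0. 1b->1: ok.
ac: 1c undefined. 1c->0: no, b/acb meet in 0. 1c->1: ok.
ca: 1a undefined. 1a->0: no, b/acab meet in 0. 1a->1: ok.
All examples now run through 2 states with every (state, symbol) defined. Accept strings end in {0}, Reject strings end in {1}; accept={0}.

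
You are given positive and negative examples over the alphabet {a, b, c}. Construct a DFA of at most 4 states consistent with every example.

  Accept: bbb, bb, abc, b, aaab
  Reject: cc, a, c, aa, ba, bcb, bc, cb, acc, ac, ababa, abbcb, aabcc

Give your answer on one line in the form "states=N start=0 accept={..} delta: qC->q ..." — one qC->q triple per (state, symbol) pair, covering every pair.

State merging on the prefix tree: take the shortest (then alphabetical) example prefix whose next move is undefined and point that move at state 0, else 1, else 2, ...; a target is out if some Accept/Reject pair would then sit in one state with the same input left (inseparable). If every existing state is out, open a new one.
a: 0a undefined. 0a->0: no, abc/bc meet in 0 with "bc" left. Open state 1: 0a->1.
b: 0b undefined. 0b->0: ok.
c: 0c undefined. 0c->0: no, bbb/cc meet in 0. 0c->1: ok.
aa: 1a undefined. 1a->0: no, bbb/aa meet in 0. 1a->1: no, aaab/bcb meet in 1 with "b" left. Open state 2: 1a->2.
ab: 1b undefined. 1b->0: no, bbb/bcb meet in 0. 1b->1: no, abc/cc meet in 1 with "c" left. 1b->2: ok.
ac: 1c undefined. 1c->0: no, bbb/cc meet in 0. 1c->1: ok.
aaa: 2a undefined. 2a->0: ok.
aab: 2b undefined. 2b->0: ok.
abc: 2c undefined. 2c->0: ok.
All examples now run through 3 states with every (state, symbol) defined. Accept strings end in {0}, Reject strings end in {1,2}; accept={0}.

states=3 start=0 accept={0} delta: 0a->1 0b->0 0c->1 1a->2 1b->2 1c->1 2a->0 2b->0 2c->0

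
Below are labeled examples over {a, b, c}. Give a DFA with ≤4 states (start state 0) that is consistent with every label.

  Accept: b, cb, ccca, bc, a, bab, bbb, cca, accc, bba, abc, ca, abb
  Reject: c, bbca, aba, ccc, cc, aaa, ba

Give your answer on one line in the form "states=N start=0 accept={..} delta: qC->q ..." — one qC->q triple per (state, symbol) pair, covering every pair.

State merging on the prefix tree: take the shortest (then alphabetical) example prefix whose next move is undefined and point that move at state 0, else 1, else 2, ...; a target is out if some Accept/Reject pair would then sit in one state with the same input left (inseparable). If every existing state is out, open a new one.
a: 0a undefined. 0a->0: no, a/aaa meet in 0. Open state 1: 0a->1.
b: 0b undefined. 0b->0: no, bc/c meet in 0 with "c" left. 0b->1: no, bba/aba meet in 1 with "ba" left. Open state 2: 0b->2.
c: 0c undefined. 0c->0: ok.
aa: 1a undefined. 1a->0: no, ccca/aaa meet in 1. 1a->1: no, ccca/aaa meet in 1. 1a->2: ok.
ab: 1b undefined. 1b->0: no, ccca/aba meet in 1. 1b->1: no, b/aba meet in 2. 1b->2: ok.
ac: 1c undefined. 1c->0: no, accc/c meet in 0. 1c->1: ok.
ba: 2a undefined. 2a->0: ok.
bb: 2b undefined. 2b->0: no, ccca/bbca meet in 1. 2b->1: no, b/bbca meet in 2. 2b->2: no, bba/c meet in 0. Open state 3: 2b->3.
bc: 2c undefined. 2c->0: no, bc/c meet in 0. 2c->1: ok.
bba: 3a undefined. 3a->0: no, bba/c meet in 0. 3a->1: ok.
bbb: 3b undefined. 3b->0: no, bbb/c meet in 0. 3b->1: ok.
bbc: 3c undefined. 3c->0: no, ccca/bbca meet in 1. 3c->1: no, b/bbca meet in 2. 3c->2: ok.
All examples now run through 4 states with every (state, symbol) defined. Accept strings end in {1,2,3}, Reject strings end in {0}; accept={1,2,3}.

states=4 start=0 accept={1,2,3} delta: 0a->1 0b->2 0c->0 1a->2 1b->2 1c->1 2a->0 2b->3 2c->1 3a->1 3b->1 3c->2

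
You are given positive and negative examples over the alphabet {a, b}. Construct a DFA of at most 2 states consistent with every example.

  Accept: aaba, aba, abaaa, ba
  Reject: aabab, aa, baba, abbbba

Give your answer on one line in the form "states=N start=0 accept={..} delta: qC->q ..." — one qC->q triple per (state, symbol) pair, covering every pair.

Fold the examples into a partial DFA from state 0: repeatedly fix the first undefined (state, symbol) met by the shortest-then-alphabetical prefix, trying targets in increasing order and rejecting any under which an Accept and a Reject string meet in one state with the same remainder; add a state when all current targets are rejected. Accepting states are where Accept strings end.
a: 0a undefined. 0a->0: ok.
b: 0b undefined. 0b->0: no, aaba/aabab meet in 0. Open state 1: 0b->1.
ba: 1a undefined. 1a->0: no, aaba/aa meet in 0. 1a->1: ok.
abb: 1b undefined. 1b->0: ok.
All examples now run through 2 states with every (state, symbol) defined. Accept strings end in {1}, Reject strings end in {0}; accept={1}.

states=2 start=0 accept={1} delta: 0a->0 0b->1 1a->1 1b->0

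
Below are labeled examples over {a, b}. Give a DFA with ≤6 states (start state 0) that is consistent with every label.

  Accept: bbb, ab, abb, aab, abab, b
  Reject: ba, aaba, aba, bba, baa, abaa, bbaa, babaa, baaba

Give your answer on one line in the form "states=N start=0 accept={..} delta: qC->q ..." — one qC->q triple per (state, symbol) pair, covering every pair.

Fold the examples into a partial DFA from state 0: repeatedly fix the first undefined (state, symbol) met by the shortest-then-alphabetical prefix, trying targets in increasing order and rejecting any under which an Accept and a Reject string meet in one state with the same remainder; add a state when all current targets are rejected. Accepting states are where Accept strings end.
a: 0a undefined. 0a->0: ok.
b: 0b undefined. 0b->0: no, bbb/ba meet in 0. Open state 1: 0b->1.
ba: 1a undefined. 1a->0: ok.
bb: 1b undefined. 1b->0: no, abb/ba meet in 0. 1b->1: ok.
All examples now run through 2 states with every (state, symbol) defined. Accept strings end in {1}, Reject strings end in {0}; accept={1}.

states=2 start=0 accept={1} delta: 0a->0 0b->1 1a->0 1b->1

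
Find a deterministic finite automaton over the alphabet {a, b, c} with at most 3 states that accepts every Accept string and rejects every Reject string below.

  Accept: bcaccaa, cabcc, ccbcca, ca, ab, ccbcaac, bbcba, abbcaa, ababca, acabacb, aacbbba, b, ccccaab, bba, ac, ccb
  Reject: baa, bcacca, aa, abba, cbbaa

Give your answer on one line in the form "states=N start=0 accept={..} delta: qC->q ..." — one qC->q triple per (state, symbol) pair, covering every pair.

Fold the examples into a partial DFA from state 0: repeatedly fix the first undefined (state, symbol) met by the shortest-then-alphabetical prefix, trying targets in increasing order and rejecting any under which an Accept and a Reject string meet in one state with the same remainder; add a state when all current targets are rejected. Accepting states are where Accept strings end.
a: 0a undefined. 0a->0: no, bba/abba meet in 0 with "bba" left. Open state 1: 0a->1.
b: 0b undefined. 0b->0: ok.
c: 0c undefined. 0c->0: ok.
aa: 1a undefined. 1a->0: no, ccbcaac/baa meet in 0. 1a->1: no, ccbcca/baa meet in 1. Open state 2: 1a->2.
ab: 1b undefined. 1b->0: no, ccbcca/abba meet in 1. 1b->1: ok.
ac: 1c undefined. 1c->0: no, bcaccaa/baa meet in 2. 1c->1: ok.
aac: 2c undefined. 2c->0: ok.
abab: 2b undefined. 2b->0: ok.
abbcaa: 2a undefined. 2a->0: ok.
All examples now run through 3 states with every (state, symbol) defined. Accept strings end in {0,1}, Reject strings end in {2}; accept={0,1}.

states=3 start=0 accept={0,1} delta: 0a->1 0b->0 0c->0 1a->2 1b->1 1c->1 2a->0 2b->0 2c->0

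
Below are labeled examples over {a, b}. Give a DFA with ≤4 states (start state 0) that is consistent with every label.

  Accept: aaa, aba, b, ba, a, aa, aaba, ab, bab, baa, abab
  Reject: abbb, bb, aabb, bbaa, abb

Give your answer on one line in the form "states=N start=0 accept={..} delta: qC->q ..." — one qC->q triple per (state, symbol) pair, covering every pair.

states=3 start=0 accept={0,1} delta: 0a->0 0b->1 1a->0 1b->2 2a->2 2b->2

State merging on the prefix tree: take the shortest (then alphabetical) example prefix whose next move is undefined and point that move at state 0, else 1, else 2, ...; a target is out if some Accept/Reject pair would then sit in one state with the same input left (inseparable). If every existing state is out, open a new one.
a: 0a undefined. 0a->0: ok.
b: 0b undefined. 0b->0: no, aaa/abbb meet in 0. Open state 1: 0b->1.
ba: 1a undefined. 1a->0: ok.
bb: 1b undefined. 1b->0: no, aaa/bb meet in 0. 1b->1: no, aaa/bbaa meet in 0. Open state 2: 1b->2.
bba: 2a undefined. 2a->0: no, aaa/bbaa meet in 0. 2a->1: no, aaa/bbaa meet in 0. 2a->2: ok.
abbb: 2b undefined. 2b->0: no, aaa/abbb meet in 0. 2b->1: no, b/abbb meet in 1. 2b->2: ok.
All examples now run through 3 states with every (state, symbol) defined. Accept strings end in {0,1}, Reject strings end in {2}; accept={0,1}.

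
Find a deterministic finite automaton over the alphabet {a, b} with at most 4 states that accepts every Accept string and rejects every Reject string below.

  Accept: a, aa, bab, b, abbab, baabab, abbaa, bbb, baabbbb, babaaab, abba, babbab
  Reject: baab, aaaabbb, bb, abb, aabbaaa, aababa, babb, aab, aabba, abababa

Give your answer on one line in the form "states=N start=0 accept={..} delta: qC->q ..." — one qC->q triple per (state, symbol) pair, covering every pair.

states=4 start=0 accept={1,2} delta: 0a->1 0b->2 1a->2 1b->2 2a->3 2b->0 3a->2 3b->2

Fold the examples into a partial DFA from state 0: repeatedly fix the first undefined (state, symbol) met by the shortest-then-alphabetical prefix, trying targets in increasing order and rejecting any under which an Accept and a Reject string meet in one state with the same remainder; add a state when all current targets are rejected. Accepting states are where Accept strings end.
a: 0a undefined. 0a->0: no, b/aab meet in 0 with "b" left. Open state 1: 0a->1.
b: 0b undefined. 0b->0: no, b/bb meet in 0. 0b->1: no, bab/aab meet in 1 with "ab" left. Open state 2: 0b->2.
aa: 1a undefined. 1a->0: no, b/aab meet in 2. 1a->1: no, abba/aabba meet in 1 with "bba" left. 1a->2: ok.
ab: 1b undefined. 1b->0: no, a/abababa meet in 1. 1b->1: no, a/abb meet in 1. 1b->2: ok.
ba: 2a undefined. 2a->0: no, aa/baab meet in 2. 2a->1: no, a/abababa meet in 1. 2a->2: no, bab/baab meet in 2 with "b" left. Open state 3: 2a->3.
bb: 2b undefined. 2b->0: ok.
baa: 3a undefined. 3a->0: no, a/aabbaaa meet in 1. 3a->1: no, aa/baab meet in 2. 3a->2: ok.
bab: 3b undefined. 3b->0: no, aa/babb meet in 2. 3b->1: no, a/abababa meet in 1. 3b->2: ok.
All examples now run through 4 states with every (state, symbol) defined. Accept strings end in {1,2}, Reject strings end in {0,3}; accept={1,2}.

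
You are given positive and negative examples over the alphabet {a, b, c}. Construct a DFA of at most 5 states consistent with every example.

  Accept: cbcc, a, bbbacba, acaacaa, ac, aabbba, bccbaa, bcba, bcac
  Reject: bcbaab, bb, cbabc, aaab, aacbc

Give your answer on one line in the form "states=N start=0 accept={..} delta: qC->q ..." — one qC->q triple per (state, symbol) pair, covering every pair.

State merging on the prefix tree: take the shortest (then alphabetical) example prefix whose next move is undefined and point that move at state 0, else 1, else 2, ...; a target is out if some Accept/Reject pair would then sit in one state with the same input left (inseparable). If every existing state is out, open a new one.
a: 0a undefined. 0a->0: ok.
b: 0b undefined. 0b->0: no, a/bb meet in 0. Open state 1: 0b->1.
c: 0c undefined. 0c->0: ok.
bb: 1b undefined. 1b->0: no, a/bb meet in 0. 1b->1: ok.
bc: 1c undefined. 1c->0: no, cbcc/aacbc meet in 0. 1c->1: no, cbcc/bb meet in 1. Open state 2: 1c->2.
bca: 2a undefined. 2a->0: ok.
bcb: 2b undefined. 2b->0: ok.
bcc: 2c undefined. 2c->0: ok.
cba: 1a undefined. 1a->0: ok.
All examples now run through 3 states with every (state, symbol) defined. Accept strings end in {0}, Reject strings end in {1,2}; accept={0}.

states=3 start=0 accept={0} delta: 0a->0 0b->1 0c->0 1a->0 1b->1 1c->2 2a->0 2b->0 2c->0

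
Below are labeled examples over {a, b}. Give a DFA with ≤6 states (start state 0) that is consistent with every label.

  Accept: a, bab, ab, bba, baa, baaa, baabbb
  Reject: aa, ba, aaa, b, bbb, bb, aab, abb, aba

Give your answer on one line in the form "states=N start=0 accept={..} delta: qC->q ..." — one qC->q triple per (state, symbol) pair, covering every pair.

State merging on the prefix tree: take the shortest (then alphabetical) example prefix whose next move is undefined and point that move at state 0, else 1, else 2, ...; a target is out if some Accept/Reject pair would then sit in one state with the same input left (inseparable). If every existing state is out, open a new one.
a: 0a undefined. 0a->0: no, a/aa meet in 0. Open state 1: 0a->1.
b: 0b undefined. 0b->0: no, a/ba meet in 1. 0b->1: no, a/b meet in 1. Open state 2: 0b->2.
aa: 1a undefined. 1a->0: no, a/aaa meet in 1. 1a->1: no, a/aa meet in 1. 1a->2: ok.
ab: 1b undefined. 1b->0: no, a/aba meet in 1. 1b->1: no, a/abb meet in 1. 1b->2: no, ab/aa meet in 2. Open state 3: 1b->3.
ba: 2a undefined. 2a->0: no, bab/aa meet in 2. 2a->1: no, a/ba meet in 1. 2a->2: no, bab/bb meet in 2 with "b" left. 2a->3: no, bab/abb meet in 3 with "b" left. Open state 4: 2a->4.
bb: 2b undefined. 2b->0: ok.
aba: 3a undefined. 3a->0: ok.
abb: 3b undefined. 3b->0: ok.
baa: 4a undefined. 4a->0: no, baa/bb meet in 0. 4a->1: no, baaa/aa meet in 2. 4a->2: no, baa/aa meet in 2. 4a->3: no, baaa/bb meet in 0. 4a->4: no, baa/ba meet in 4. Open state 5: 4a->5.
bab: 4b undefined. 4b->0: no, bab/bb meet in 0. 4b->1: ok.
baaa: 5a undefined. 5a->0: no, baaa/bb meet in 0. 5a->1: ok.
baab: 5b undefined. 5b->0: no, baabbb/bb meet in 0. 5b->1: no, baabbb/bb meet in 0. 5b->2: no, baabbb/aa meet in 2. 5b->3: no, baabbb/aa meet in 2. 5b->4: ok.
All examples now run through 6 states with every (state, symbol) defined. Accept strings end in {1,3,5}, Reject strings end in {0,2,4}; accept={1,3,5}.

states=6 start=0 accept={1,3,5} delta: 0a->1 0b->2 1a->2 1b->3 2a->4 2b->0 3a->0 3b->0 4a->5 4b->1 5a->1 5b->4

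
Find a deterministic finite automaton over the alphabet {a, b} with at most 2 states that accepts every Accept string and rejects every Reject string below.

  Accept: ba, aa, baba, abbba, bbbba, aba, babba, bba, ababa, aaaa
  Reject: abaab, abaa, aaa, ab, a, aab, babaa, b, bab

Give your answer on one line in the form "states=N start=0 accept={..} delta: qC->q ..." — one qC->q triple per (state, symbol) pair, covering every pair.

Grow the machine one transition at a time. Run the examples from 0; the earliest place one falls off (shortest prefix, ties alphabetical) gets sent to the lowest-numbered state that keeps every Accept/Reject pair distinguishable — a pair clashes when both reach the same state with identical unread suffix — and to a fresh state only if none does.
a: 0a undefined. 0a->0: no, aa/aaa meet in 0. Open state 1: 0a->1.
b: 0b undefined. 0b->0: no, ba/a meet in 1. 0b->1: ok.
aa: 1a undefined. 1a->0: ok.
ab: 1b undefined. 1b->0: no, ba/abaa meet in 0. 1b->1: ok.
All examples now run through 2 states with every (state, symbol) defined. Accept strings end in {0}, Reject strings end in {1}; accept={0}.

states=2 start=0 accept={0} delta: 0a->1 0b->1 1a->0 1b->1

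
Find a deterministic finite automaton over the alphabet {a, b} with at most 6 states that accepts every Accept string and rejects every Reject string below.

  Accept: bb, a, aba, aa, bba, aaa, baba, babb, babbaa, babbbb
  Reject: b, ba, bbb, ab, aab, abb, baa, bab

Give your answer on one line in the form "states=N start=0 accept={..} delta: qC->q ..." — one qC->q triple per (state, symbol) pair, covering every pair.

Grow the machine one transition at a time. Run the examples from 0; the earliest place one falls off (shortest prefix, ties alphabetical) gets sent to the lowest-numbered state that keeps every Accept/Reject pair distinguishable — a pair clashes when both reach the same state with identical unread suffix — and to a fresh state only if none does.
a: 0a undefined. 0a->0: no, bb/abb meet in 0 with "bb" left. Open state 1: 0a->1.
b: 0b undefined. 0b->0: no, bb/b meet in 0. 0b->1: no, bb/ab meet in 1 with "b" left. Open state 2: 0b->2.
aa: 1a undefined. 1a->0: ok.
ab: 1b undefined. 1b->0: no, aa/ab meet in 0. 1b->1: no, a/ab meet in 1. 1b->2: no, bb/abb meet in 2 with "b" left. Open state 3: 1b->3.
ba: 2a undefined. 2a->0: no, a/baa meet in 1. 2a->1: no, a/ba meet in 1. 2a->2: no, bb/bab meet in 2 with "b" left. 2a->3: no, aba/baa meet in 3 with "a" left. Open state 4: 2a->4.
bb: 2b undefined. 2b->0: ok.
aba: 3a undefined. 3a->0: ok.
abb: 3b undefined. 3b->0: no, bb/abb meet in 0. 3b->1: no, a/abb meet in 1. 3b->2: ok.
baa: 4a undefined. 4a->0: no, bb/baa meet in 0. 4a->1: no, a/baa meet in 1. 4a->2: ok.
bab: 4b undefined. 4b->0: no, bb/bab meet in 0. 4b->1: no, a/bab meet in 1. 4b->2: no, baba/ba meet in 4. 4b->3: no, babb/b meet in 2. 4b->4: no, baba/b meet in 2. Open state 5: 4b->5.
baba: 5a undefined. 5a->0: ok.
babb: 5b undefined. 5b->0: ok.
All examples now run through 6 states with every (state, symbol) defined. Accept strings end in {0,1}, Reject strings end in {2,3,4,5}; accept={0,1}.

states=6 start=0 accept={0,1} delta: 0a->1 0b->2 1a->0 1b->3 2a->4 2b->0 3a->0 3b->2 4a->2 4b->5 5a->0 5b->0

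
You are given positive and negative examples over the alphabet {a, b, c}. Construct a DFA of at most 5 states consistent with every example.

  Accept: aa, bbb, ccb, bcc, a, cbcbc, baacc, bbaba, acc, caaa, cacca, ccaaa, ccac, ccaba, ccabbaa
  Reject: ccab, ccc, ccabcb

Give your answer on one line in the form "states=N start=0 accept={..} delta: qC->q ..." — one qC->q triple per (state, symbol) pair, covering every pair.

states=5 start=0 accept={0,1,2,3} delta: 0a->0 0b->0 0c->1 1a->0 1b->0 1c->2 2a->3 2b->0 2c->4 3a->0 3b->4 3c->0 4a->0 4b->0 4c->3

Grow the machine one transition at a time. Run the examples from 0; the earliest place one falls off (shortest prefix, ties alphabetical) gets sent to the lowest-numbered state that keeps every Accept/Reject pair distinguishable — a pair clashes when both reach the same state with identical unread suffix — and to a fresh state only if none does.
a: 0a undefined. 0a->0: ok.
b: 0b undefined. 0b->0: ok.
c: 0c undefined. 0c->0: no, aa/ccab meet in 0. Open state 1: 0c->1.
ca: 1a undefined. 1a->0: ok.
cb: 1b undefined. 1b->0: ok.
cc: 1c undefined. 1c->0: no, aa/ccab meet in 0. 1c->1: no, aa/ccab meet in 0. Open state 2: 1c->2.
cca: 2a undefined. 2a->0: no, aa/ccab meet in 0. 2a->1: no, aa/ccab meet in 0. 2a->2: no, ccb/ccab meet in 2 with "b" left. Open state 3: 2a->3.
ccb: 2b undefined. 2b->0: ok.
ccc: 2c undefined. 2c->0: no, aa/ccc meet in 0. 2c->1: no, cbcbc/ccc meet in 1. 2c->2: no, bcc/ccc meet in 2. 2c->3: no, cacca/ccc meet in 3. Open state 4: 2c->4.
ccaa: 3a undefined. 3a->0: ok.
ccab: 3b undefined. 3b->0: no, aa/ccab meet in 0. 3b->1: no, aa/ccabcb meet in 0. 3b->2: no, bcc/ccab meet in 2. 3b->3: no, cacca/ccab meet in 3. 3b->4: ok.
ccac: 3c undefined. 3c->0: ok.
ccaba: 4a undefined. 4a->0: ok.
ccabb: 4b undefined. 4b->0: ok.
ccabc: 4c undefined. 4c->0: no, aa/ccabcb meet in 0. 4c->1: no, aa/ccabcb meet in 0. 4c->2: no, aa/ccabcb meet in 0. 4c->3: ok.
All examples now run through 5 states with every (state, symbol) defined. Accept strings end in {0,1,2,3}, Reject strings end in {4}; accept={0,1,2,3}.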